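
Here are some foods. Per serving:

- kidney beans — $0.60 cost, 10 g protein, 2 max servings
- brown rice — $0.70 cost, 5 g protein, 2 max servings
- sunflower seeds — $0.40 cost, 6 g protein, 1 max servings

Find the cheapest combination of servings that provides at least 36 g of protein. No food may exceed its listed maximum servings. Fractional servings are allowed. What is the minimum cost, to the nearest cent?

$3.00

Cost per g of protein: kidney beans $0.0600, sunflower seeds $0.0667, brown rice $0.1400.
Take 2 servings of kidney beans: +20.0 g protein for $1.20 (total $1.20, still need 16.0 g).
Take 1 serving of sunflower seeds: +6.0 g protein for $0.40 (total $1.60, still need 10.0 g).
Take 2 servings of brown rice: +10.0 g protein for $1.40 (total $3.00, still need 0.0 g).
Greedy by cheapest-per-g is optimal for a single linear constraint, so the minimum cost is $3.00.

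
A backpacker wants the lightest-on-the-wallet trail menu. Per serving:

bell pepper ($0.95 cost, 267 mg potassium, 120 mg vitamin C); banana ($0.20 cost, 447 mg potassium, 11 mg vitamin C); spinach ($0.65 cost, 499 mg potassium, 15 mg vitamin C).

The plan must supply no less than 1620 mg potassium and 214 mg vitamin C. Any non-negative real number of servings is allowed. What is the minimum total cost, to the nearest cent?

$2.00

Check every corner: each single food scaled to meet both minima, and each pair solved so both constraints bind.
bell pepper only: max(1620/267, 214/120) = 6.067 servings → $5.76.
banana only: max(1620/447, 214/11) = 19.45 servings → $3.89.
spinach only: max(1620/499, 214/15) = 14.27 servings → $9.27.
bell pepper + banana with both tight: 1.535 servings and 2.707 servings → $2.00.
bell pepper + spinach with both tight: 1.476 servings and 2.457 servings → $3.00.
banana + spinach: intersection lies outside the first quadrant.
The minimum over all feasible corners is $2.00.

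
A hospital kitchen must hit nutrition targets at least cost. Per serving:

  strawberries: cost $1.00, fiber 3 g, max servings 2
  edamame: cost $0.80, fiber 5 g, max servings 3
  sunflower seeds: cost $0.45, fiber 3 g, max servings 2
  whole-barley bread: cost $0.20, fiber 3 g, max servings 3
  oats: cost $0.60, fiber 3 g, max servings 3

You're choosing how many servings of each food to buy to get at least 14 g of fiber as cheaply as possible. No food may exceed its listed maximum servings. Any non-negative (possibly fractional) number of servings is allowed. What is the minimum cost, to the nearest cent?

$1.35

Cost per g of fiber: whole-barley bread $0.0667, sunflower seeds $0.1500, edamame $0.1600, oats $0.2000, strawberries $0.3333.
Take 3 servings of whole-barley bread: +9.0 g fiber for $0.60 (total $0.60, still need 5.0 g).
Take 1.667 servings of sunflower seeds: +5.0 g fiber for $0.75 (total $1.35, still need 0.0 g).
Filling from the cheapest source first is optimal under one linear minimum: $1.35.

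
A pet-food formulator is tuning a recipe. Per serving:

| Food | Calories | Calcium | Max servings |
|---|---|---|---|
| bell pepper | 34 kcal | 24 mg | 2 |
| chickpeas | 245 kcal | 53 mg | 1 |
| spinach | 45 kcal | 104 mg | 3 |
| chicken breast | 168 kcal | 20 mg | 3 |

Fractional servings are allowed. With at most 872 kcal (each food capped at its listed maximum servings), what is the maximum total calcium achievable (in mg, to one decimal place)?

Calcium per kcal: spinach 2.311, bell pepper 0.7059, chickpeas 0.2163, chicken breast 0.119.
Take 3 servings of spinach: uses 135 kcal, +312.0 mg calcium (running total 312.0 mg).
Take 2 servings of bell pepper: uses 68 kcal, +48.0 mg calcium (running total 360.0 mg).
Take 1 serving of chickpeas: uses 245 kcal, +53.0 mg calcium (running total 413.0 mg).
Take 2.524 servings of chicken breast: uses 424 kcal, +50.5 mg calcium (running total 463.5 mg).
Greedy by best ratio exhausts the calories allowance optimally: 463.5 mg.

463.5 mg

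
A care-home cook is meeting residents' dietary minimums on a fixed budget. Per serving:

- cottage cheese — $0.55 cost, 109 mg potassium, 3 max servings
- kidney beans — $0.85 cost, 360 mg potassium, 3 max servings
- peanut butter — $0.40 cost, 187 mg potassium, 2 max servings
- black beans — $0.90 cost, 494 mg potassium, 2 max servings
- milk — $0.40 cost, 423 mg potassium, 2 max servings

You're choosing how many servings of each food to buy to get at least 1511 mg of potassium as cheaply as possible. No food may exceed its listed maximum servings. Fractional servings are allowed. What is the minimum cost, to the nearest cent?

$2.01

Cost per mg of potassium: milk $0.0009, black beans $0.0018, peanut butter $0.0021, kidney beans $0.0024, cottage cheese $0.0050.
Take 2 servings of milk: +846.0 mg potassium for $0.80 (total $0.80, still need 665.0 mg).
Take 1.346 servings of black beans: +665.0 mg potassium for $1.21 (total $2.01, still need 0.0 mg).
Greedy by cheapest-per-mg is optimal for a single linear constraint, so the minimum cost is $2.01.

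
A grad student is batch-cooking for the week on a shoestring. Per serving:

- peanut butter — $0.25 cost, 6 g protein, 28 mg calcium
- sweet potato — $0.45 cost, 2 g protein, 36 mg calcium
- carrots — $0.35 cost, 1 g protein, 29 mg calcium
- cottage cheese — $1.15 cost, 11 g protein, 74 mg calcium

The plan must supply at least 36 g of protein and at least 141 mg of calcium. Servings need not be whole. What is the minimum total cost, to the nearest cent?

With two linear requirements the optimum uses one or two foods; enumerate the corners.
peanut butter only: max(36/6, 141/28) = 6 servings → $1.50.
sweet potato only: max(36/2, 141/36) = 18 servings → $8.10.
carrots only: max(36/1, 141/29) = 36 servings → $12.60.
cottage cheese only: max(36/11, 141/74) = 3.273 servings → $3.76.
peanut butter + sweet potato: the both-tight solution has a negative serving — not a feasible corner.
peanut butter + carrots: intersection lies outside the first quadrant.
peanut butter + cottage cheese with both targets exact would need a negative amount; discard.
sweet potato + carrots: intersection lies outside the first quadrant.
sweet potato + cottage cheese with both targets exact would need a negative amount; discard.
carrots + cottage cheese with both targets exact would need a negative amount; discard.
The minimum over all feasible corners is $1.50.

$1.50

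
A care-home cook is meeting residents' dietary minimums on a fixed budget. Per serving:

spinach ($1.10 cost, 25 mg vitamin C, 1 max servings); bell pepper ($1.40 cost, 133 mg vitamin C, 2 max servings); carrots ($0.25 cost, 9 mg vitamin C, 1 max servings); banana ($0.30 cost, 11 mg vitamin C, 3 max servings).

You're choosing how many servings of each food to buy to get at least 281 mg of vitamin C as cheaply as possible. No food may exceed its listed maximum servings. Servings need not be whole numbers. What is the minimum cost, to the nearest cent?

$3.21

Cost per mg of vitamin C: bell pepper $0.0105, banana $0.0273, carrots $0.0278, spinach $0.0440.
Take 2 servings of bell pepper: +266.0 mg vitamin C for $2.80 (total $2.80, still need 15.0 mg).
Take 1.364 servings of banana: +15.0 mg vitamin C for $0.41 (total $3.21, still need 0.0 mg).
Greedy by cheapest-per-mg is optimal for a single linear constraint, so the minimum cost is $3.21.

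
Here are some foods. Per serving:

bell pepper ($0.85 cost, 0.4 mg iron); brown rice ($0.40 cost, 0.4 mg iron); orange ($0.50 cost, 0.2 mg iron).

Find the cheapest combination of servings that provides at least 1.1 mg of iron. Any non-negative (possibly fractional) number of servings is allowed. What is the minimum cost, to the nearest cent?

$1.10

Cost per mg of iron: brown rice $1.0000, bell pepper $2.1250, orange $2.5000.
With no serving limits, use only brown rice: 1.1 mg / 0.4 mg = 2.75 servings × $0.40 = $1.10.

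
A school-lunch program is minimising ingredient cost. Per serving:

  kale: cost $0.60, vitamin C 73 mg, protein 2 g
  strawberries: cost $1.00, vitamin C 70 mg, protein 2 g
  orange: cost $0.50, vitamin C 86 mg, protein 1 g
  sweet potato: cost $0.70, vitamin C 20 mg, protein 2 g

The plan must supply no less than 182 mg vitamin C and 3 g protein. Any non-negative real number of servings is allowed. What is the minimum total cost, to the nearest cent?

$1.19

An LP optimum is at a vertex; with two nutrient constraints at most two foods are used. Check each candidate.
kale only: max(182/73, 3/2) = 2.493 servings → $1.50.
strawberries only: max(182/70, 3/2) = 2.6 servings → $2.60.
orange only: max(182/86, 3/1) = 3 servings → $1.50.
sweet potato only: max(182/20, 3/2) = 9.1 servings → $6.37.
kale + strawberries with both targets exact would need a negative amount; discard.
kale + orange with both tight: 0.7677 servings and 1.465 servings → $1.19.
kale + sweet potato: intersection lies outside the first quadrant.
strawberries + orange with both tight: 0.7451 servings and 1.51 servings → $1.50.
strawberries + sweet potato: the both-tight solution has a negative serving — not a feasible corner.
orange + sweet potato with both tight: 2 servings and 0.5 servings → $1.35.
So the least-cost plan costs $1.19.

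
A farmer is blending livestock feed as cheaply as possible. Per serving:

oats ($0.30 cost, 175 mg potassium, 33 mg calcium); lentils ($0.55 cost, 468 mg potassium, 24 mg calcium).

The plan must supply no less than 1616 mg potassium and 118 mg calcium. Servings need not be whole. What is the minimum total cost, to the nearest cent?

$2.04

With two linear requirements the optimum uses one or two foods; enumerate the corners.
oats only: max(1616/175, 118/33) = 9.234 servings → $2.77.
lentils only: max(1616/468, 118/24) = 4.917 servings → $2.70.
oats + lentils with both tight: 1.462 servings and 2.906 servings → $2.04.
Cheapest feasible corner: $2.04.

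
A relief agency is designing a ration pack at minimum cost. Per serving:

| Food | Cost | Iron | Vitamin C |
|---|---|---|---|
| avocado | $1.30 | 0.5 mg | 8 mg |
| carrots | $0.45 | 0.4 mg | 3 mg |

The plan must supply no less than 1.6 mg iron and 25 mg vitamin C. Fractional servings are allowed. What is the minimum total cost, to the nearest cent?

$3.75

A basic optimal solution has at most two foods positive. Try each food alone and each pair with both targets met exactly.
avocado only: max(1.6/0.5, 25/8) = 3.2 servings → $4.16.
carrots only: max(1.6/0.4, 25/3) = 8.333 servings → $3.75.
avocado + carrots with both tight: 3.059 servings and 0.1765 servings → $4.06.
Cheapest feasible corner: $3.75.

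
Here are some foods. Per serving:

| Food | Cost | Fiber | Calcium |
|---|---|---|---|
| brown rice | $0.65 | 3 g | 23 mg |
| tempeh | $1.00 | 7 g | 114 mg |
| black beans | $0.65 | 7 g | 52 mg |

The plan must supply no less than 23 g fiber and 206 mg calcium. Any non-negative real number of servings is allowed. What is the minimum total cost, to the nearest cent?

$2.33

For a min-cost LP with two ≥-constraints, a basic feasible solution has at most two positive variables.
brown rice only: max(23/3, 206/23) = 8.957 servings → $5.82.
tempeh only: max(23/7, 206/114) = 3.286 servings → $3.29.
black beans only: max(23/7, 206/52) = 3.962 servings → $2.58.
brown rice + tempeh with both tight: 6.519 servings and 0.4917 servings → $4.73.
brown rice + black beans: intersection lies outside the first quadrant.
tempeh + black beans with both tight: 0.5668 servings and 2.719 servings → $2.33.
So the least-cost plan costs $2.33.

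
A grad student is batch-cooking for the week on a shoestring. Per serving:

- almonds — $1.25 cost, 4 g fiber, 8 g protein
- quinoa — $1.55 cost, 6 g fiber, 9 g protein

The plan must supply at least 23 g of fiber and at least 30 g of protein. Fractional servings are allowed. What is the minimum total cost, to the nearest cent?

This is a tiny linear program; its minimum lies at a vertex of the feasible set. List the vertices and price them.
almonds only: max(23/4, 30/8) = 5.75 servings → $7.19.
quinoa only: max(23/6, 30/9) = 3.833 servings → $5.94.
almonds + quinoa with both targets exact would need a negative amount; discard.
So the least-cost plan costs $5.94.

$5.94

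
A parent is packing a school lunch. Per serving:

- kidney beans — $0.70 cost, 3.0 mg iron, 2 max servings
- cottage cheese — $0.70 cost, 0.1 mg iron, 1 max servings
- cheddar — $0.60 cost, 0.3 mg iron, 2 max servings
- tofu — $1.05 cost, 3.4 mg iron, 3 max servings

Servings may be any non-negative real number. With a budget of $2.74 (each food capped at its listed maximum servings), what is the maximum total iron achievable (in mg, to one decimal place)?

Iron per dollar: kidney beans 4.286, tofu 3.238, cheddar 0.5, cottage cheese 0.1429.
Take 2 servings of kidney beans: spends $1.40, +6.0 mg iron (running total 6.0 mg).
Take 1.276 servings of tofu: spends $1.34, +4.3 mg iron (running total 10.3 mg).
Filling greedily by iron-per-dollar is optimal for one linear limit, giving 10.3 mg.

10.3 mg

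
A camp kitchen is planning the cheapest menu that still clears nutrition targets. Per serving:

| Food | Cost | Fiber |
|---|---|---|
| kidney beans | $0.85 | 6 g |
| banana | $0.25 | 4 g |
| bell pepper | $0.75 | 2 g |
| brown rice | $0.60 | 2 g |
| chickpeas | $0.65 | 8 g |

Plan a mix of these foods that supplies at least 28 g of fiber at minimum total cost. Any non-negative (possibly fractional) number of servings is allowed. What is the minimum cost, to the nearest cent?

$1.75

Cost per g of fiber: banana $0.0625, chickpeas $0.0813, kidney beans $0.1417, brown rice $0.3000, bell pepper $0.3750.
With no serving limits, use only banana: 28 g / 4 g = 7 servings × $0.25 = $1.75.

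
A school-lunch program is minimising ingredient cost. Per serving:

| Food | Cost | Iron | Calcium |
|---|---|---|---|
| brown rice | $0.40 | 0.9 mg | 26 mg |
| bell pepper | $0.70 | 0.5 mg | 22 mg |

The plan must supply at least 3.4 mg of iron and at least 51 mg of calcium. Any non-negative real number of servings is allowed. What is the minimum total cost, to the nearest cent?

Check every corner: each single food scaled to meet both minima, and each pair solved so both constraints bind.
brown rice only: max(3.4/0.9, 51/26) = 3.778 servings → $1.51.
bell pepper only: max(3.4/0.5, 51/22) = 6.8 servings → $4.76.
brown rice + bell pepper: intersection lies outside the first quadrant.
The minimum over all feasible corners is $1.51.

$1.51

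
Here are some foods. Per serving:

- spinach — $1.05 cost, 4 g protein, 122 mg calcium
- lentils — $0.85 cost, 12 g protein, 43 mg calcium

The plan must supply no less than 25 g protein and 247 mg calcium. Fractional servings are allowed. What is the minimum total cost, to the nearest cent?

$2.89

spinach only: max(25/4, 247/122) = 6.25 servings → $6.56.
lentils only: max(25/12, 247/43) = 5.744 servings → $4.88.
spinach + lentils with both tight: 1.462 servings and 1.596 servings → $2.89.
The minimum over all feasible corners is $2.89.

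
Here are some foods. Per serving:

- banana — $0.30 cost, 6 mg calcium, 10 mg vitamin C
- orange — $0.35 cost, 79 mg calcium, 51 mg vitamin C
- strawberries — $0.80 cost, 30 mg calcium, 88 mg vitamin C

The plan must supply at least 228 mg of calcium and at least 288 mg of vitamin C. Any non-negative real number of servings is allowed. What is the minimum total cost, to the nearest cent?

$1.98

The cheapest plan sits at a corner of the feasible region — with two constraints it uses at most two foods.
banana only: max(228/6, 288/10) = 38 servings → $11.40.
orange only: max(228/79, 288/51) = 5.647 servings → $1.98.
strawberries only: max(228/30, 288/88) = 7.6 servings → $6.08.
banana + orange with both tight: 22.98 servings and 1.14 servings → $7.29.
banana + strawberries: the both-tight solution has a negative serving — not a feasible corner.
orange + strawberries with both tight: 2.107 servings and 2.052 servings → $2.38.
So the least-cost plan costs $1.98.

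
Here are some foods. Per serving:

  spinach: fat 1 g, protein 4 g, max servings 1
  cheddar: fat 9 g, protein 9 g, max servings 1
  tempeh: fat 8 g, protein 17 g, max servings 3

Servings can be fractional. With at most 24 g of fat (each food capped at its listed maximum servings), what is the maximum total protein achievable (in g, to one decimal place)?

Protein per g fat: spinach 4, tempeh 2.125, cheddar 1.
Take 1 serving of spinach: uses 1 g fat, +4.0 g protein (running total 4.0 g).
Take 2.875 servings of tempeh: uses 23 g fat, +48.9 g protein (running total 52.9 g).
Greedy by best ratio exhausts the fat allowance optimally: 52.9 g.

52.9 g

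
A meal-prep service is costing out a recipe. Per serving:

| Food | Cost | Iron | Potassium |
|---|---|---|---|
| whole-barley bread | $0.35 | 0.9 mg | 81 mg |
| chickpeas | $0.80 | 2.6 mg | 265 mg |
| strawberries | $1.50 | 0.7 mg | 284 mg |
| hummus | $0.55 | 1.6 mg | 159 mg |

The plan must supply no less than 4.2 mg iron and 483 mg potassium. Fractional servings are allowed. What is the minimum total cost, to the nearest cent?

$1.46

With two linear requirements the optimum uses one or two foods; enumerate the corners.
whole-barley bread only: max(4.2/0.9, 483/81) = 5.963 servings → $2.09.
chickpeas only: max(4.2/2.6, 483/265) = 1.823 servings → $1.46.
strawberries only: max(4.2/0.7, 483/284) = 6 servings → $9.00.
hummus only: max(4.2/1.6, 483/159) = 3.038 servings → $1.67.
whole-barley bread + chickpeas: the both-tight solution has a negative serving — not a feasible corner.
whole-barley bread + strawberries with both tight: 4.297 servings and 0.4751 servings → $2.22.
whole-barley bread + hummus: intersection lies outside the first quadrant.
chickpeas + strawberries with both tight: 1.546 servings and 0.2583 servings → $1.62.
chickpeas + hummus with both targets exact would need a negative amount; discard.
strawberries + hummus with both tight: 0.306 servings and 2.491 servings → $1.83.
The minimum over all feasible corners is $1.46.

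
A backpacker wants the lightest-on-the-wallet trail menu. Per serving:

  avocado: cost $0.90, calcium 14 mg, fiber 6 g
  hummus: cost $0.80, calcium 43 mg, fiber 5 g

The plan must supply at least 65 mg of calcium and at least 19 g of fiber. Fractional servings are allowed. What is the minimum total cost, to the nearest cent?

For a min-cost LP with two ≥-constraints, a basic feasible solution has at most two positive variables.
avocado only: max(65/14, 19/6) = 4.643 servings → $4.18.
hummus only: max(65/43, 19/5) = 3.8 servings → $3.04.
avocado + hummus with both tight: 2.617 servings and 0.6596 servings → $2.88.
Cheapest feasible corner: $2.88.

$2.88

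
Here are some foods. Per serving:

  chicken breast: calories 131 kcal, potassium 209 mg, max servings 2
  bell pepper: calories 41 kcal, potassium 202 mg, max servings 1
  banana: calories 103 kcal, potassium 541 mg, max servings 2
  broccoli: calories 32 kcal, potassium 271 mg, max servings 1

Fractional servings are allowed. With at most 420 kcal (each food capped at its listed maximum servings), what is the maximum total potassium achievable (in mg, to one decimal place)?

Potassium per kcal: broccoli 8.469, banana 5.252, bell pepper 4.927, chicken breast 1.595.
Take 1 serving of broccoli: uses 32 kcal, +271.0 mg potassium (running total 271.0 mg).
Take 2 servings of banana: uses 206 kcal, +1082.0 mg potassium (running total 1353.0 mg).
Take 1 serving of bell pepper: uses 41 kcal, +202.0 mg potassium (running total 1555.0 mg).
Take 1.076 servings of chicken breast: uses 141 kcal, +225.0 mg potassium (running total 1780.0 mg).
Greedy by best ratio exhausts the calories allowance optimally: 1780.0 mg.

1780.0 mg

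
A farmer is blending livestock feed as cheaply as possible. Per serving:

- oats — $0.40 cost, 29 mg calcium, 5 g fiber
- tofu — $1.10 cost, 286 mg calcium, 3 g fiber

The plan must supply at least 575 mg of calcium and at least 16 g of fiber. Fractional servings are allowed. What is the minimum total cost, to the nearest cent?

$2.82

oats only: max(575/29, 16/5) = 19.83 servings → $7.93.
tofu only: max(575/286, 16/3) = 5.333 servings → $5.87.
oats + tofu with both tight: 2.123 servings and 1.795 servings → $2.82.
So the least-cost plan costs $2.82.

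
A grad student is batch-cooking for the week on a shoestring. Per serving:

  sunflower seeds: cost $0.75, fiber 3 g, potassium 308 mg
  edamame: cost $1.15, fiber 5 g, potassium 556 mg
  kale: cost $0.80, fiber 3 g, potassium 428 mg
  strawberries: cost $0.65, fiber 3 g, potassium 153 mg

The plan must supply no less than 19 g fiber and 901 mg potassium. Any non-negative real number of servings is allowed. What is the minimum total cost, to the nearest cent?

Check every corner: each single food scaled to meet both minima, and each pair solved so both constraints bind.
sunflower seeds only: max(19/3, 901/308) = 6.333 servings → $4.75.
edamame only: max(19/5, 901/556) = 3.8 servings → $4.37.
kale only: max(19/3, 901/428) = 6.333 servings → $5.07.
strawberries only: max(19/3, 901/153) = 6.333 servings → $4.12.
sunflower seeds + edamame: the both-tight solution has a negative serving — not a feasible corner.
sunflower seeds + kale: the both-tight solution has a negative serving — not a feasible corner.
sunflower seeds + strawberries: the both-tight solution has a negative serving — not a feasible corner.
edamame + kale with both targets exact would need a negative amount; discard.
edamame + strawberries: intersection lies outside the first quadrant.
kale + strawberries: the both-tight solution has a negative serving — not a feasible corner.
Cheapest feasible corner: $4.12.

$4.12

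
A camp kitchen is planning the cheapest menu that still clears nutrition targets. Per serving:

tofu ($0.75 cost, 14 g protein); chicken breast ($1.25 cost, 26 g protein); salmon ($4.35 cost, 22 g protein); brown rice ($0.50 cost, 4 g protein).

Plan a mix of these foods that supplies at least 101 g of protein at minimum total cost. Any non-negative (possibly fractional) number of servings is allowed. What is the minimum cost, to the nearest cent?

Cost per g of protein: chicken breast $0.0481, tofu $0.0536, brown rice $0.1250, salmon $0.1977.
With no serving limits, use only chicken breast: 101 g / 26 g = 3.885 servings × $1.25 = $4.86.

$4.86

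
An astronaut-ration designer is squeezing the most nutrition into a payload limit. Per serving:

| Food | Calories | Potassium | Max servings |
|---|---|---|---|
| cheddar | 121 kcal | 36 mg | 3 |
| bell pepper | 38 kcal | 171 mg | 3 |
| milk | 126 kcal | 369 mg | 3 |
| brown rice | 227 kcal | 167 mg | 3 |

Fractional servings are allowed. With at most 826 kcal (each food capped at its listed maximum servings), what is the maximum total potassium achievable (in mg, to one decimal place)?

1865.7 mg

Potassium per kcal: bell pepper 4.5, milk 2.929, brown rice 0.7357, cheddar 0.2975.
Take 3 servings of bell pepper: uses 114 kcal, +513.0 mg potassium (running total 513.0 mg).
Take 3 servings of milk: uses 378 kcal, +1107.0 mg potassium (running total 1620.0 mg).
Take 1.471 servings of brown rice: uses 334 kcal, +245.7 mg potassium (running total 1865.7 mg).
Greedy by best ratio exhausts the calories allowance optimally: 1865.7 mg.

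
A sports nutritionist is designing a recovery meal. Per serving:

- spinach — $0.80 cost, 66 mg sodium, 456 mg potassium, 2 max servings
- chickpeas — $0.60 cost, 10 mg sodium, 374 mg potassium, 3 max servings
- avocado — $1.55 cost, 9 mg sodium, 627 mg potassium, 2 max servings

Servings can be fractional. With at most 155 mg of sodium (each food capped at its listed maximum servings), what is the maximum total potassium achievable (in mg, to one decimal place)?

Potassium per mg sodium: avocado 69.67, chickpeas 37.4, spinach 6.909.
Take 2 servings of avocado: uses 18 mg sodium, +1254.0 mg potassium (running total 1254.0 mg).
Take 3 servings of chickpeas: uses 30 mg sodium, +1122.0 mg potassium (running total 2376.0 mg).
Take 1.621 servings of spinach: uses 107 mg sodium, +739.3 mg potassium (running total 3115.3 mg).
Filling greedily by potassium-per-mg sodium is optimal for one linear limit, giving 3115.3 mg.

3115.3 mg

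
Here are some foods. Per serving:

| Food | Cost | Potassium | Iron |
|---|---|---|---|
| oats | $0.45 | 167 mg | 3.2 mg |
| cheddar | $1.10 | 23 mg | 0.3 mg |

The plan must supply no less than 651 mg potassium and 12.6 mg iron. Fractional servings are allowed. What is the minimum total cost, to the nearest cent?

$1.77

The cheapest plan sits at a corner of the feasible region — with two constraints it uses at most two foods.
oats only: max(651/167, 12.6/3.2) = 3.938 servings → $1.77.
cheddar only: max(651/23, 12.6/0.3) = 42 servings → $46.20.
oats + cheddar: the both-tight solution has a negative serving — not a feasible corner.
Cheapest feasible corner: $1.77.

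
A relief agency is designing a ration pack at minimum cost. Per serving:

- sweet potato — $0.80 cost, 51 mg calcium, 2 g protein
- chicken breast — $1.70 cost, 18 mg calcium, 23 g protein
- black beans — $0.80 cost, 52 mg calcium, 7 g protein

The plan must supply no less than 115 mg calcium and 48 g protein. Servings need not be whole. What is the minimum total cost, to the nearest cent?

$4.02

For a min-cost LP with two ≥-constraints, a basic feasible solution has at most two positive variables.
sweet potato only: max(115/51, 48/2) = 24 servings → $19.20.
chicken breast only: max(115/18, 48/23) = 6.389 servings → $10.86.
black beans only: max(115/52, 48/7) = 6.857 servings → $5.49.
sweet potato + chicken breast with both tight: 1.566 servings and 1.951 servings → $4.57.
sweet potato + black beans with both targets exact would need a negative amount; discard.
chicken breast + black beans with both tight: 1.58 servings and 1.664 servings → $4.02.
The minimum over all feasible corners is $4.02.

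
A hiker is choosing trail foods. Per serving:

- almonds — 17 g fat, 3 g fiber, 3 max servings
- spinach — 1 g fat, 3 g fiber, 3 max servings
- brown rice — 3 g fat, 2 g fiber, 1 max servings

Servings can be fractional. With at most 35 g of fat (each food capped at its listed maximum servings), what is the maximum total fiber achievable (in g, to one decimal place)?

Fiber per g fat: spinach 3, brown rice 0.6667, almonds 0.1765.
Take 3 servings of spinach: uses 3 g fat, +9.0 g fiber (running total 9.0 g).
Take 1 serving of brown rice: uses 3 g fat, +2.0 g fiber (running total 11.0 g).
Take 1.706 servings of almonds: uses 29 g fat, +5.1 g fiber (running total 16.1 g).
Greedy by best ratio exhausts the fat allowance optimally: 16.1 g.

16.1 g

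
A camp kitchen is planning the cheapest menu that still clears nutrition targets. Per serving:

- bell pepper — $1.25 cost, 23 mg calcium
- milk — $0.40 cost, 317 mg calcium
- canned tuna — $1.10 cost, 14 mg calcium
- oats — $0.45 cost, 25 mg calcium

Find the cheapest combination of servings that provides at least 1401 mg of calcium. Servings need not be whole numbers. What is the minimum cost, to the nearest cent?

$1.77

Cost per mg of calcium: milk $0.0013, oats $0.0180, bell pepper $0.0543, canned tuna $0.0786.
With no serving limits, use only milk: 1401 mg / 317 mg = 4.42 servings × $0.40 = $1.77.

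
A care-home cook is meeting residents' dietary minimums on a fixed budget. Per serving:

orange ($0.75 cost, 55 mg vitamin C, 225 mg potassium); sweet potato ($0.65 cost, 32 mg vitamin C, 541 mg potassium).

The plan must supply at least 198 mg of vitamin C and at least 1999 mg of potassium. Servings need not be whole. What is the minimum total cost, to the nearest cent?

For a min-cost LP with two ≥-constraints, a basic feasible solution has at most two positive variables.
orange only: max(198/55, 1999/225) = 8.884 servings → $6.66.
sweet potato only: max(198/32, 1999/541) = 6.188 servings → $4.02.
orange + sweet potato with both tight: 1.913 servings and 2.899 servings → $3.32.
Cheapest feasible corner: $3.32.

$3.32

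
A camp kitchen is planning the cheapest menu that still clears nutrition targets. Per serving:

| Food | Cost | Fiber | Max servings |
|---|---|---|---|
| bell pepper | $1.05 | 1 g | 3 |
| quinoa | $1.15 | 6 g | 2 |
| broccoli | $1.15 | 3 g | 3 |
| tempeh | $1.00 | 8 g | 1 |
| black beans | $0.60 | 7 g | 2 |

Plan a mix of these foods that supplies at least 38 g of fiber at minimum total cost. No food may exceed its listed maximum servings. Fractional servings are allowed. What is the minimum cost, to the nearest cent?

$6.03

Cost per g of fiber: black beans $0.0857, tempeh $0.1250, quinoa $0.1917, broccoli $0.3833, bell pepper $1.0500.
Take 2 servings of black beans: +14.0 g fiber for $1.20 (total $1.20, still need 24.0 g).
Take 1 serving of tempeh: +8.0 g fiber for $1.00 (total $2.20, still need 16.0 g).
Take 2 servings of quinoa: +12.0 g fiber for $2.30 (total $4.50, still need 4.0 g).
Take 1.333 servings of broccoli: +4.0 g fiber for $1.53 (total $6.03, still need 0.0 g).
Filling from the cheapest source first is optimal under one linear minimum: $6.03.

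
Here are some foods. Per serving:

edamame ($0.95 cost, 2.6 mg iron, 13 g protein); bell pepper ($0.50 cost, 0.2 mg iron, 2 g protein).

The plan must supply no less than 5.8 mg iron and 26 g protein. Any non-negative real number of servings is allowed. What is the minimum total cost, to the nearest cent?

$2.12

edamame only: max(5.8/2.6, 26/13) = 2.231 servings → $2.12.
bell pepper only: max(5.8/0.2, 26/2) = 29 servings → $14.50.
edamame + bell pepper: intersection lies outside the first quadrant.
Cheapest feasible corner: $2.12.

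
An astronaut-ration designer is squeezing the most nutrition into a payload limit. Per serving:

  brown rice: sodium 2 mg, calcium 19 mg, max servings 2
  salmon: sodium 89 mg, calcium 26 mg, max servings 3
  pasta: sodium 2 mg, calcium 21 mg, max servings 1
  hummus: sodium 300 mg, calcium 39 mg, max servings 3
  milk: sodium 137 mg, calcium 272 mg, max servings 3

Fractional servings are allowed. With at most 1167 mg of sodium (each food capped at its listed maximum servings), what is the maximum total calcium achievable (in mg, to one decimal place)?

Calcium per mg sodium: pasta 10.5, brown rice 9.5, milk 1.985, salmon 0.2921, hummus 0.13.
Take 1 serving of pasta: uses 2 mg sodium, +21.0 mg calcium (running total 21.0 mg).
Take 2 servings of brown rice: uses 4 mg sodium, +38.0 mg calcium (running total 59.0 mg).
Take 3 servings of milk: uses 411 mg sodium, +816.0 mg calcium (running total 875.0 mg).
Take 3 servings of salmon: uses 267 mg sodium, +78.0 mg calcium (running total 953.0 mg).
Take 1.61 servings of hummus: uses 483 mg sodium, +62.8 mg calcium (running total 1015.8 mg).
Filling greedily by calcium-per-mg sodium is optimal for one linear limit, giving 1015.8 mg.

1015.8 mg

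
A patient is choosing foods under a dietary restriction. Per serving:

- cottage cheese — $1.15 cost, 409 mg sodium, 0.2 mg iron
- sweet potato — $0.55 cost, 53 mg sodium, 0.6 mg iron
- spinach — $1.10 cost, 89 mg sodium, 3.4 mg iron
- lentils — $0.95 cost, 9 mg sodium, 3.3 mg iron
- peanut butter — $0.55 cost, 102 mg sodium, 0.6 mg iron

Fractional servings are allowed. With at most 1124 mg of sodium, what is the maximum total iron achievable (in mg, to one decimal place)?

412.1 mg

Iron per mg sodium: lentils 0.3667, spinach 0.0382, sweet potato 0.01132, peanut butter 0.005882, cottage cheese 0.000489.
With no serving limits, spend the whole sodium allowance on lentils: 1124 mg / 9 mg × 3.3 mg = 412.1 mg.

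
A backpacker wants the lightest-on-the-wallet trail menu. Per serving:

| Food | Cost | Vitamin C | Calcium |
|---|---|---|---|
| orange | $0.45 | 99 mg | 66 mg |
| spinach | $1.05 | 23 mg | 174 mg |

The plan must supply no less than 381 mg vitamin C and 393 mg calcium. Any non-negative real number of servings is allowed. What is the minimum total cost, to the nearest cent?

Two binding constraints pin down two serving amounts, so the optimal mix uses at most two foods. The candidates are each food alone (scaled to the tighter of vitamin C/calcium) and each pair with both constraints tight.
orange only: max(381/99, 393/66) = 5.955 servings → $2.68.
spinach only: max(381/23, 393/174) = 16.57 servings → $17.39.
orange + spinach with both tight: 3.645 servings and 0.8761 servings → $2.56.
The minimum over all feasible corners is $2.56.

$2.56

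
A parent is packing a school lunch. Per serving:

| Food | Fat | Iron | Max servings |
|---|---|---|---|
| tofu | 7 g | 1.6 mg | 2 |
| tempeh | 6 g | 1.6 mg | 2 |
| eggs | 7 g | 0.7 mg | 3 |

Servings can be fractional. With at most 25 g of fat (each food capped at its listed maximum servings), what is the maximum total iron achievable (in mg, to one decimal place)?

Iron per g fat: tempeh 0.2667, tofu 0.2286, eggs 0.1.
Take 2 servings of tempeh: uses 12 g fat, +3.2 mg iron (running total 3.2 mg).
Take 1.857 servings of tofu: uses 13 g fat, +3.0 mg iron (running total 6.2 mg).
Greedy by best ratio exhausts the fat allowance optimally: 6.2 mg.

6.2 mg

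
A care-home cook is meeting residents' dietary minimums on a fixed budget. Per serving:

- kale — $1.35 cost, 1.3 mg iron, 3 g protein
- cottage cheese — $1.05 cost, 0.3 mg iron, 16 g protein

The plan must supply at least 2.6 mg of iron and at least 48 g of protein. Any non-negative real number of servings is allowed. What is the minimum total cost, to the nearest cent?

$4.73

For a min-cost LP with two ≥-constraints, a basic feasible solution has at most two positive variables.
kale only: max(2.6/1.3, 48/3) = 16 servings → $21.60.
cottage cheese only: max(2.6/0.3, 48/16) = 8.667 servings → $9.10.
kale + cottage cheese with both tight: 1.367 servings and 2.744 servings → $4.73.
The minimum over all feasible corners is $4.73.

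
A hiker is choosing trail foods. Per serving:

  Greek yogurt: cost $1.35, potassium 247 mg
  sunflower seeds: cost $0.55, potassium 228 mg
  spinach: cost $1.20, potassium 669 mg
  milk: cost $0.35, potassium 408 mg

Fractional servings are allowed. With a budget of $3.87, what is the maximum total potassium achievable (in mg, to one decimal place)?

4511.3 mg

Potassium per dollar: milk 1166, spinach 557.5, sunflower seeds 414.5, Greek yogurt 183.
With no serving limits, spend the whole cost allowance on milk: $3.87 / $0.35 × 408 mg = 4511.3 mg.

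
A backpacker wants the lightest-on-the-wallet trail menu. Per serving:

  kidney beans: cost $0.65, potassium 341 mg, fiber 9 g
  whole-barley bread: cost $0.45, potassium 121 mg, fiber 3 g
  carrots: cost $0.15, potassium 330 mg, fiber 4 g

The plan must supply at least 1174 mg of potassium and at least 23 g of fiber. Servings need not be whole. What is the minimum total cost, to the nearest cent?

$0.86

For a min-cost LP with two ≥-constraints, a basic feasible solution has at most two positive variables.
kidney beans only: max(1174/341, 23/9) = 3.443 servings → $2.24.
whole-barley bread only: max(1174/121, 23/3) = 9.702 servings → $4.37.
carrots only: max(1174/330, 23/4) = 5.75 servings → $0.86.
kidney beans + whole-barley bread: the both-tight solution has a negative serving — not a feasible corner.
kidney beans + carrots with both tight: 1.802 servings and 1.696 servings → $1.43.
whole-barley bread + carrots with both tight: 5.719 servings and 1.46 servings → $2.79.
Cheapest feasible corner: $0.86.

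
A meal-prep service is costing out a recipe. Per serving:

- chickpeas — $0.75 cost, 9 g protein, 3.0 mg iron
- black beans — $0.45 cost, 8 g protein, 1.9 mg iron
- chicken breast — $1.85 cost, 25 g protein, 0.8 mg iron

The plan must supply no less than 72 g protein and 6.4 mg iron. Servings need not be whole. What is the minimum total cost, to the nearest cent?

The cheapest plan sits at a corner of the feasible region — with two constraints it uses at most two foods.
chickpeas only: max(72/9, 6.4/3.0) = 8 servings → $6.00.
black beans only: max(72/8, 6.4/1.9) = 9 servings → $4.05.
chicken breast only: max(72/25, 6.4/0.8) = 8 servings → $14.80.
chickpeas + black beans: the both-tight solution has a negative serving — not a feasible corner.
chickpeas + chicken breast with both tight: 1.51 servings and 2.336 servings → $5.45.
black beans + chicken breast with both tight: 2.491 servings and 2.083 servings → $4.97.
Cheapest feasible corner: $4.05.

$4.05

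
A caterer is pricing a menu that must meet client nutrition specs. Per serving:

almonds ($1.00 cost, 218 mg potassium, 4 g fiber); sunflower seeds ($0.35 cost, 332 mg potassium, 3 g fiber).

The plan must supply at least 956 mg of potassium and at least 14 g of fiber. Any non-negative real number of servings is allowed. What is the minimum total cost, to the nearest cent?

$1.63

A basic optimal solution has at most two foods positive. Try each food alone and each pair with both targets met exactly.
almonds only: max(956/218, 14/4) = 4.385 servings → $4.39.
sunflower seeds only: max(956/332, 14/3) = 4.667 servings → $1.63.
almonds + sunflower seeds with both tight: 2.641 servings and 1.145 servings → $3.04.
The minimum over all feasible corners is $1.63.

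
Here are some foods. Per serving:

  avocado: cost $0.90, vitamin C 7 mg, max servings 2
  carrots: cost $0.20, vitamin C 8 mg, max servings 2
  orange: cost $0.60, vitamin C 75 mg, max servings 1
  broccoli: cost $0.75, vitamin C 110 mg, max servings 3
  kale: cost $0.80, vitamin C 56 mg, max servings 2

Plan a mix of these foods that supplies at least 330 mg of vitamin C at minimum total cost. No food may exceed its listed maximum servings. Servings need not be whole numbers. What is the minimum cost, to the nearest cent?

$2.25

Cost per mg of vitamin C: broccoli $0.0068, orange $0.0080, kale $0.0143, carrots $0.0250, avocado $0.1286.
Take 3 servings of broccoli: +330.0 mg vitamin C for $2.25 (total $2.25, still need 0.0 mg).
Filling from the cheapest source first is optimal under one linear minimum: $2.25.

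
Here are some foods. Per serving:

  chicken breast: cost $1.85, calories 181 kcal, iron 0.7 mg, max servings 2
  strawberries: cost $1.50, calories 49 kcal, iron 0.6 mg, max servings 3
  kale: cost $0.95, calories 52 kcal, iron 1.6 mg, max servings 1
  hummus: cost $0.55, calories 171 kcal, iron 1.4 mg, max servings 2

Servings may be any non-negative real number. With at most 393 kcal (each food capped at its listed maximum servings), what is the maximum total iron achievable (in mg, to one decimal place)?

5.0 mg

Iron per kcal: kale 0.03077, strawberries 0.01224, hummus 0.008187, chicken breast 0.003867.
Take 1 serving of kale: uses 52 kcal, +1.6 mg iron (running total 1.6 mg).
Take 3 servings of strawberries: uses 147 kcal, +1.8 mg iron (running total 3.4 mg).
Take 1.135 servings of hummus: uses 194 kcal, +1.6 mg iron (running total 5.0 mg).
Greedy by best ratio exhausts the calories allowance optimally: 5.0 mg.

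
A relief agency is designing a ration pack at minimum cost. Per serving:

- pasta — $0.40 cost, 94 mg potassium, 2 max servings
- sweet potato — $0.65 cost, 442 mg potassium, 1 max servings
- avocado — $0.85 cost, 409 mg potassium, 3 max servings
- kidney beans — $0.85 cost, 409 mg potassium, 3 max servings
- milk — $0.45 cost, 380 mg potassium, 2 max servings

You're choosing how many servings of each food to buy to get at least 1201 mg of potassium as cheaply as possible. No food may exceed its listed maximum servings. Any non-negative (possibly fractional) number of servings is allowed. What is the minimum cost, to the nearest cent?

$1.55

Cost per mg of potassium: milk $0.0012, sweet potato $0.0015, avocado $0.0021, kidney beans $0.0021, pasta $0.0043.
Take 2 servings of milk: +760.0 mg potassium for $0.90 (total $0.90, still need 441.0 mg).
Take 0.9977 servings of sweet potato: +441.0 mg potassium for $0.65 (total $1.55, still need 0.0 mg).
Greedy by cheapest-per-mg is optimal for a single linear constraint, so the minimum cost is $1.55.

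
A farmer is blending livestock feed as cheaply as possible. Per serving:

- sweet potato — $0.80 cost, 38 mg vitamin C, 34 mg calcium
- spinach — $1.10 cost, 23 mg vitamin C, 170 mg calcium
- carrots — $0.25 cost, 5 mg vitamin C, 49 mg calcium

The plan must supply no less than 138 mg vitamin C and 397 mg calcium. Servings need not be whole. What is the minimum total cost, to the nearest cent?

sweet potato only: max(138/38, 397/34) = 11.68 servings → $9.34.
spinach only: max(138/23, 397/170) = 6 servings → $6.60.
carrots only: max(138/5, 397/49) = 27.6 servings → $6.90.
sweet potato + spinach with both tight: 2.524 servings and 1.831 servings → $4.03.
sweet potato + carrots with both tight: 2.823 servings and 6.143 servings → $3.79.
spinach + carrots with both targets exact would need a negative amount; discard.
So the least-cost plan costs $3.79.

$3.79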